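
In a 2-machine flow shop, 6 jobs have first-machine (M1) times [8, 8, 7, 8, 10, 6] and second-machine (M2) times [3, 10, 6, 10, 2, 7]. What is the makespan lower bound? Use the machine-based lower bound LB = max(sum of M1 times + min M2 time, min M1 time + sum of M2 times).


LB1 = sum(M1 times) + min(M2 times) = 47 + 2 = 49
LB2 = min(M1 times) + sum(M2 times) = 6 + 38 = 44
Lower bound = max(LB1, LB2) = max(49, 44) = 49

49


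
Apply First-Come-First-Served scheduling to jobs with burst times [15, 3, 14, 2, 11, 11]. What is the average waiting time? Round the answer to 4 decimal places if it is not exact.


FCFS order (as given): [15, 3, 14, 2, 11, 11]
Waiting times:
  Job 1: wait = 0
  Job 2: wait = 15
  Job 3: wait = 18
  Job 4: wait = 32
  Job 5: wait = 34
  Job 6: wait = 45
Sum of waiting times = 144
Average waiting time = 144/6 = 24.0

24.0


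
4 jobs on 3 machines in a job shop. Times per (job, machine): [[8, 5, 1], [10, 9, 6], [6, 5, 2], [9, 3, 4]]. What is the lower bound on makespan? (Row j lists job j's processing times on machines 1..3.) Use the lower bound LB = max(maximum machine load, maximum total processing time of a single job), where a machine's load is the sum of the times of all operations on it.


Machine loads:
  Machine 1: 8 + 10 + 6 + 9 = 33
  Machine 2: 5 + 9 + 5 + 3 = 22
  Machine 3: 1 + 6 + 2 + 4 = 13
Max machine load = 33
Job totals:
  Job 1: 14
  Job 2: 25
  Job 3: 13
  Job 4: 16
Max job total = 25
Lower bound = max(33, 25) = 33

33


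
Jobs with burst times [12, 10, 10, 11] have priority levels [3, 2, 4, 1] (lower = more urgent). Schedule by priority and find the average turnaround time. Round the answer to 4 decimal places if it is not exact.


Sort by priority (ascending = highest first):
Order: [(1, 11), (2, 10), (3, 12), (4, 10)]
Completion times:
  Priority 1, burst=11, C=11
  Priority 2, burst=10, C=21
  Priority 3, burst=12, C=33
  Priority 4, burst=10, C=43
Average turnaround = 108/4 = 27.0

27.0


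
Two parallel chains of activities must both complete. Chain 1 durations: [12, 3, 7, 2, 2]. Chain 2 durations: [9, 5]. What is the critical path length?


Path A total = 12 + 3 + 7 + 2 + 2 = 26
Path B total = 9 + 5 = 14
Critical path = longest path = max(26, 14) = 26

26


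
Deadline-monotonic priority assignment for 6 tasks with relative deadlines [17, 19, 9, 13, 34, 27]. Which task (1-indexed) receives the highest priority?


Sort tasks by relative deadline (ascending):
  Task 3: deadline = 9
  Task 4: deadline = 13
  Task 1: deadline = 17
  Task 2: deadline = 19
  Task 6: deadline = 27
  Task 5: deadline = 34
Priority order (highest first): [3, 4, 1, 2, 6, 5]
Highest priority task = 3

3


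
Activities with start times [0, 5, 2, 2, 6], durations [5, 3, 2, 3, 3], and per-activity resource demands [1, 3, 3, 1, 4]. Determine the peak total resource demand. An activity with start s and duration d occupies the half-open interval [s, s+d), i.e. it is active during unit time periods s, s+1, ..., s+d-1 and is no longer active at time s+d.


Each activity i is active on [start_i, start_i + duration_i).
Compute total resource usage per time slot:
  t=0: active resources = [1], total = 1
  t=1: active resources = [1], total = 1
  t=2: active resources = [1, 3, 1], total = 5
  t=3: active resources = [1, 3, 1], total = 5
  t=4: active resources = [1, 1], total = 2
  t=5: active resources = [3], total = 3
  t=6: active resources = [3, 4], total = 7
  t=7: active resources = [3, 4], total = 7
  t=8: active resources = [4], total = 4
Peak resource demand = 7

7


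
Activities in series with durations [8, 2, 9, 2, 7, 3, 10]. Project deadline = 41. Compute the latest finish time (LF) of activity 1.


LF(activity 1) = deadline - sum of successor durations
Successors: activities 2 through 7 with durations [2, 9, 2, 7, 3, 10]
Sum of successor durations = 33
LF = 41 - 33 = 8

8


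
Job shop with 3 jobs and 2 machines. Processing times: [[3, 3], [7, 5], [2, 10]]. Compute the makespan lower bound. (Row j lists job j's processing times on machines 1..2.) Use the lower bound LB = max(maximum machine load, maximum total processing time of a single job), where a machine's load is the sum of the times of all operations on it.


Machine loads:
  Machine 1: 3 + 7 + 2 = 12
  Machine 2: 3 + 5 + 10 = 18
Max machine load = 18
Job totals:
  Job 1: 6
  Job 2: 12
  Job 3: 12
Max job total = 12
Lower bound = max(18, 12) = 18

18


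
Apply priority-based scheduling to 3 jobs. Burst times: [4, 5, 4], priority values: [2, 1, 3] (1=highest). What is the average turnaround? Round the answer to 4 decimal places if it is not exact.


Sort by priority (ascending = highest first):
Order: [(1, 5), (2, 4), (3, 4)]
Completion times:
  Priority 1, burst=5, C=5
  Priority 2, burst=4, C=9
  Priority 3, burst=4, C=13
Average turnaround = 27/3 = 9.0

9.0


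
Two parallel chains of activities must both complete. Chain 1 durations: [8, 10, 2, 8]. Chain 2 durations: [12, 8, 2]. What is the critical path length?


Path A total = 8 + 10 + 2 + 8 = 28
Path B total = 12 + 8 + 2 = 22
Critical path = longest path = max(28, 22) = 28

28


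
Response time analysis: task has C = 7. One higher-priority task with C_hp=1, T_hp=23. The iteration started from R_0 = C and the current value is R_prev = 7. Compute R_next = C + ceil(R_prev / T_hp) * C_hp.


R_next = C + ceil(R_prev / T_hp) * C_hp
ceil(7 / 23) = ceil(0.3043) = 1
Interference = 1 * 1 = 1
R_next = 7 + 1 = 8

8


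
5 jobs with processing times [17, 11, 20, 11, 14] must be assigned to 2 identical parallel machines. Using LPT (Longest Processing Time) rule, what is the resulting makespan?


Sort jobs in decreasing order (LPT): [20, 17, 14, 11, 11]
Assign each job to the least loaded machine:
  Machine 1: jobs [20, 11, 11], load = 42
  Machine 2: jobs [17, 14], load = 31
Makespan = max load = 42

42


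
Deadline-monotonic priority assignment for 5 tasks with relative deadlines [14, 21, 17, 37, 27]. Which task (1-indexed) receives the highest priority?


Sort tasks by relative deadline (ascending):
  Task 1: deadline = 14
  Task 3: deadline = 17
  Task 2: deadline = 21
  Task 5: deadline = 27
  Task 4: deadline = 37
Priority order (highest first): [1, 3, 2, 5, 4]
Highest priority task = 1

1


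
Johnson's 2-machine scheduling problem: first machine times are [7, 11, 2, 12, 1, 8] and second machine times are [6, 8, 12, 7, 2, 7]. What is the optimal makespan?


Apply Johnson's rule:
  Group 1 (a <= b): [(5, 1, 2), (3, 2, 12)]
  Group 2 (a > b): [(2, 11, 8), (4, 12, 7), (6, 8, 7), (1, 7, 6)]
Optimal job order: [5, 3, 2, 4, 6, 1]
Schedule:
  Job 5: M1 done at 1, M2 done at 3
  Job 3: M1 done at 3, M2 done at 15
  Job 2: M1 done at 14, M2 done at 23
  Job 4: M1 done at 26, M2 done at 33
  Job 6: M1 done at 34, M2 done at 41
  Job 1: M1 done at 41, M2 done at 47
Makespan = 47

47


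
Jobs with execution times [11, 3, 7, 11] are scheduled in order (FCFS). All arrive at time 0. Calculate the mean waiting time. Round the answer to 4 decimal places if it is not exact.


FCFS order (as given): [11, 3, 7, 11]
Waiting times:
  Job 1: wait = 0
  Job 2: wait = 11
  Job 3: wait = 14
  Job 4: wait = 21
Sum of waiting times = 46
Average waiting time = 46/4 = 11.5

11.5


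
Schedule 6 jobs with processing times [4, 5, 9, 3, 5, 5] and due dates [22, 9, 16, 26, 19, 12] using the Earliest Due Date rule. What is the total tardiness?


Sort by due date (EDD order): [(5, 9), (5, 12), (9, 16), (5, 19), (4, 22), (3, 26)]
Compute completion times and tardiness:
  Job 1: p=5, d=9, C=5, tardiness=max(0,5-9)=0
  Job 2: p=5, d=12, C=10, tardiness=max(0,10-12)=0
  Job 3: p=9, d=16, C=19, tardiness=max(0,19-16)=3
  Job 4: p=5, d=19, C=24, tardiness=max(0,24-19)=5
  Job 5: p=4, d=22, C=28, tardiness=max(0,28-22)=6
  Job 6: p=3, d=26, C=31, tardiness=max(0,31-26)=5
Total tardiness = 19

19


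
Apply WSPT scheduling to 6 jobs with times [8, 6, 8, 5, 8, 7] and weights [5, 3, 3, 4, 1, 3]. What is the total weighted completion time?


Compute p/w ratios and sort ascending (WSPT): [(5, 4), (8, 5), (6, 3), (7, 3), (8, 3), (8, 1)]
Compute weighted completion times:
  Job (p=5,w=4): C=5, w*C=4*5=20
  Job (p=8,w=5): C=13, w*C=5*13=65
  Job (p=6,w=3): C=19, w*C=3*19=57
  Job (p=7,w=3): C=26, w*C=3*26=78
  Job (p=8,w=3): C=34, w*C=3*34=102
  Job (p=8,w=1): C=42, w*C=1*42=42
Total weighted completion time = 364

364


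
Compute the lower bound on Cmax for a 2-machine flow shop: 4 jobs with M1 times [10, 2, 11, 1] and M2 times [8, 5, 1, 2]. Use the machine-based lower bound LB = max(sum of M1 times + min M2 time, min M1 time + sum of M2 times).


LB1 = sum(M1 times) + min(M2 times) = 24 + 1 = 25
LB2 = min(M1 times) + sum(M2 times) = 1 + 16 = 17
Lower bound = max(LB1, LB2) = max(25, 17) = 25

25


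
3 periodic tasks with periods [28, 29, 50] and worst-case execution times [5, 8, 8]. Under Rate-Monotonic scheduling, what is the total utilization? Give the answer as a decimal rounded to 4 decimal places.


Compute individual utilizations (exact fractions):
  Task 1: C/T = 5/28 (approx. 0.1786)
  Task 2: C/T = 8/29 (approx. 0.2759)
  Task 3: C/T = 8/50 = 4/25 (approx. 0.16)
Total utilization U = 5/28 + 8/29 + 4/25 = 12473/20300
Rounded to 4 decimal places: U = 0.6144
RM (Liu & Layland) bound for 3 tasks = 0.779763; compare with U = 12473/20300 (approx. 0.614433)
U <= bound, so schedulable by RM sufficient condition.

0.6144


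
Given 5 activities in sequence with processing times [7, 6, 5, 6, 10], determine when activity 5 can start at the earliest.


Activity 5 starts after activities 1 through 4 complete.
Predecessor durations: [7, 6, 5, 6]
ES = 7 + 6 + 5 + 6 = 24

24


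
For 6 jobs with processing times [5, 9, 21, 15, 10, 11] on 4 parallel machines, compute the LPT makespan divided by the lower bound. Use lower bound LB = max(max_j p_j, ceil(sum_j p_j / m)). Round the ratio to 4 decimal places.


LPT order: [21, 15, 11, 10, 9, 5]
Machine loads after assignment: [21, 15, 16, 19]
LPT makespan = 21
Lower bound = max(max_job, ceil(total/4)) = max(21, 18) = 21
Ratio = 21 / 21 = 1.0

1.0


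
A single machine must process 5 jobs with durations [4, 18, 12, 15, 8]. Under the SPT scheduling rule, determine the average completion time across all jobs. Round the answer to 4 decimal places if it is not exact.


Sort jobs by processing time (SPT order): [4, 8, 12, 15, 18]
Compute completion times sequentially:
  Job 1: processing = 4, completes at 4
  Job 2: processing = 8, completes at 12
  Job 3: processing = 12, completes at 24
  Job 4: processing = 15, completes at 39
  Job 5: processing = 18, completes at 57
Sum of completion times = 136
Average completion time = 136/5 = 27.2

27.2


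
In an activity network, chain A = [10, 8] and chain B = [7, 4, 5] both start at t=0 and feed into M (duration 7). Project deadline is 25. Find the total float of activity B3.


Forward pass: ES(B3) = sum of predecessors on chain B = 11
EF = ES + duration = 11 + 5 = 16
Backward pass: LF(M) = deadline = 25; LS(M) = 25 - 7 = 18
LF(B3) = LS(M) - sum(successors on chain B) = 18 - 0 = 18
LS = LF - duration = 18 - 5 = 13
Total float = LS - ES = 13 - 11 = 2

2


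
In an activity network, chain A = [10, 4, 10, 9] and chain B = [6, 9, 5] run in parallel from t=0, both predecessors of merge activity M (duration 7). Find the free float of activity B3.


ES(B3) = sum of predecessors on chain B = 15
EF(B3) = ES + duration = 15 + 5 = 20
Successor of B3 is M. ES(M) = max(sum(A), sum(B)) = max(33, 20) = 33
Free float = ES(successor) - EF(current) = 33 - 20 = 13

13


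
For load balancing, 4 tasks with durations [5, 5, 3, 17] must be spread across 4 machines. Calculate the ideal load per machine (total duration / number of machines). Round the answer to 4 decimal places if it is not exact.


Total processing time = 5 + 5 + 3 + 17 = 30
Number of machines = 4
Ideal balanced load = 30 / 4 = 7.5

7.5


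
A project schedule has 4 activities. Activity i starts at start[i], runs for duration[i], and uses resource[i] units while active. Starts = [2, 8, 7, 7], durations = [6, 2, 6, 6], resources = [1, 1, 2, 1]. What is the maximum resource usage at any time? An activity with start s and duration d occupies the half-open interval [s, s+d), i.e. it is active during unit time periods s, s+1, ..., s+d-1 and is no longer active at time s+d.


Each activity i is active on [start_i, start_i + duration_i).
Compute total resource usage per time slot:
  t=0: active resources = [], total = 0
  t=1: active resources = [], total = 0
  t=2: active resources = [1], total = 1
  t=3: active resources = [1], total = 1
  t=4: active resources = [1], total = 1
  t=5: active resources = [1], total = 1
  t=6: active resources = [1], total = 1
  t=7: active resources = [1, 2, 1], total = 4
  t=8: active resources = [1, 2, 1], total = 4
  t=9: active resources = [1, 2, 1], total = 4
  t=10: active resources = [2, 1], total = 3
  t=11: active resources = [2, 1], total = 3
  t=12: active resources = [2, 1], total = 3
Peak resource demand = 4

4


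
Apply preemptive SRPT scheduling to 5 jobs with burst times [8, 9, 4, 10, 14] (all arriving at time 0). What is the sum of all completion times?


Since all jobs arrive at t=0, SRPT equals SPT ordering.
SPT order: [4, 8, 9, 10, 14]
Completion times:
  Job 1: p=4, C=4
  Job 2: p=8, C=12
  Job 3: p=9, C=21
  Job 4: p=10, C=31
  Job 5: p=14, C=45
Total completion time = 4 + 12 + 21 + 31 + 45 = 113

113


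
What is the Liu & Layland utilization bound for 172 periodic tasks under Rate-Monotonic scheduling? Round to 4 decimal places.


Compute 2^(1/172) = 1.0040380565
Subtract 1: 1.0040380565 - 1 = 0.0040380565
Multiply by n: 172 * 0.0040380565 = 0.6945457180
Round to 4 dp: 0.6945

0.6945


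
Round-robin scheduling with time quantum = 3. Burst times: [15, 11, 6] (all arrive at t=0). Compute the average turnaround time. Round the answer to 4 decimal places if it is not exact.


Time quantum = 3
Execution trace:
  J1 runs 3 units, time = 3
  J2 runs 3 units, time = 6
  J3 runs 3 units, time = 9
  J1 runs 3 units, time = 12
  J2 runs 3 units, time = 15
  J3 runs 3 units, time = 18
  J1 runs 3 units, time = 21
  J2 runs 3 units, time = 24
  J1 runs 3 units, time = 27
  J2 runs 2 units, time = 29
  J1 runs 3 units, time = 32
Finish times: [32, 29, 18]
Average turnaround = 79/3 = 26.3333

26.3333


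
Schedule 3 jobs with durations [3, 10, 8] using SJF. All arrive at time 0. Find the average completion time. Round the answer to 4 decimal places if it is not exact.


SJF order (ascending): [3, 8, 10]
Completion times:
  Job 1: burst=3, C=3
  Job 2: burst=8, C=11
  Job 3: burst=10, C=21
Average completion = 35/3 = 11.6667

11.6667


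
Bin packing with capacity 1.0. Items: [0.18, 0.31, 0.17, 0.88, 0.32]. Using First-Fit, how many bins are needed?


Place items sequentially using First-Fit:
  Item 0.18 -> new Bin 1
  Item 0.31 -> Bin 1 (now 0.49)
  Item 0.17 -> Bin 1 (now 0.66)
  Item 0.88 -> new Bin 2
  Item 0.32 -> Bin 1 (now 0.98)
Total bins used = 2

2


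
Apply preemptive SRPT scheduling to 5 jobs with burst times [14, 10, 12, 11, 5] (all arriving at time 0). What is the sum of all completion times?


Since all jobs arrive at t=0, SRPT equals SPT ordering.
SPT order: [5, 10, 11, 12, 14]
Completion times:
  Job 1: p=5, C=5
  Job 2: p=10, C=15
  Job 3: p=11, C=26
  Job 4: p=12, C=38
  Job 5: p=14, C=52
Total completion time = 5 + 15 + 26 + 38 + 52 = 136

136


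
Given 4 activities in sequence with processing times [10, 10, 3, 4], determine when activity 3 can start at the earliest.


Activity 3 starts after activities 1 through 2 complete.
Predecessor durations: [10, 10]
ES = 10 + 10 = 20

20


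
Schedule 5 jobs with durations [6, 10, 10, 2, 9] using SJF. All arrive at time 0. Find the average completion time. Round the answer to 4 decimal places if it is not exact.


SJF order (ascending): [2, 6, 9, 10, 10]
Completion times:
  Job 1: burst=2, C=2
  Job 2: burst=6, C=8
  Job 3: burst=9, C=17
  Job 4: burst=10, C=27
  Job 5: burst=10, C=37
Average completion = 91/5 = 18.2

18.2


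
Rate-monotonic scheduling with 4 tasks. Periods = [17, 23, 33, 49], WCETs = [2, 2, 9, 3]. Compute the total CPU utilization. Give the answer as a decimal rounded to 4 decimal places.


Compute individual utilizations (exact fractions):
  Task 1: C/T = 2/17 (approx. 0.1176)
  Task 2: C/T = 2/23 (approx. 0.087)
  Task 3: C/T = 9/33 = 3/11 (approx. 0.2727)
  Task 4: C/T = 3/49 (approx. 0.0612)
Total utilization U = 2/17 + 2/23 + 3/11 + 3/49 = 113500/210749
Rounded to 4 decimal places: U = 0.5386
RM (Liu & Layland) bound for 4 tasks = 0.756828; compare with U = 113500/210749 (approx. 0.538555)
U <= bound, so schedulable by RM sufficient condition.

0.5386


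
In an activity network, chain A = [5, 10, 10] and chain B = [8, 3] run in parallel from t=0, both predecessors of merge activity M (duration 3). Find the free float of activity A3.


ES(A3) = sum of predecessors on chain A = 15
EF(A3) = ES + duration = 15 + 10 = 25
Successor of A3 is M. ES(M) = max(sum(A), sum(B)) = max(25, 11) = 25
Free float = ES(successor) - EF(current) = 25 - 25 = 0

0


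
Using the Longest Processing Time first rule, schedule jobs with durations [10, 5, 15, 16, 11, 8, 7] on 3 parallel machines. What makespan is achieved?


Sort jobs in decreasing order (LPT): [16, 15, 11, 10, 8, 7, 5]
Assign each job to the least loaded machine:
  Machine 1: jobs [16, 7], load = 23
  Machine 2: jobs [15, 8], load = 23
  Machine 3: jobs [11, 10, 5], load = 26
Makespan = max load = 26

26


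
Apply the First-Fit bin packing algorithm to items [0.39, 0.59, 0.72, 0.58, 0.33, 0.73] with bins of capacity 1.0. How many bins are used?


Place items sequentially using First-Fit:
  Item 0.39 -> new Bin 1
  Item 0.59 -> Bin 1 (now 0.98)
  Item 0.72 -> new Bin 2
  Item 0.58 -> new Bin 3
  Item 0.33 -> Bin 3 (now 0.91)
  Item 0.73 -> new Bin 4
Total bins used = 4

4


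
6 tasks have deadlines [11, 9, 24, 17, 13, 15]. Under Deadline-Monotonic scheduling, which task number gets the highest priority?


Sort tasks by relative deadline (ascending):
  Task 2: deadline = 9
  Task 1: deadline = 11
  Task 5: deadline = 13
  Task 6: deadline = 15
  Task 4: deadline = 17
  Task 3: deadline = 24
Priority order (highest first): [2, 1, 5, 6, 4, 3]
Highest priority task = 2

2


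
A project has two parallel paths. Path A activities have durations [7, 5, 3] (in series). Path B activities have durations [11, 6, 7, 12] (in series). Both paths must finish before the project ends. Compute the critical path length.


Path A total = 7 + 5 + 3 = 15
Path B total = 11 + 6 + 7 + 12 = 36
Critical path = longest path = max(15, 36) = 36

36


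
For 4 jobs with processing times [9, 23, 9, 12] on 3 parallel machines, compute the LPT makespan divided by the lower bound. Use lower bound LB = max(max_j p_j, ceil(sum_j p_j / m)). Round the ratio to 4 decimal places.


LPT order: [23, 12, 9, 9]
Machine loads after assignment: [23, 12, 18]
LPT makespan = 23
Lower bound = max(max_job, ceil(total/3)) = max(23, 18) = 23
Ratio = 23 / 23 = 1.0

1.0


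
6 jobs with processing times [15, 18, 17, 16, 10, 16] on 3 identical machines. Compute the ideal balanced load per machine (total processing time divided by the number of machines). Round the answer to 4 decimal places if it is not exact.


Total processing time = 15 + 18 + 17 + 16 + 10 + 16 = 92
Number of machines = 3
Ideal balanced load = 92 / 3 = 30.6667

30.6667


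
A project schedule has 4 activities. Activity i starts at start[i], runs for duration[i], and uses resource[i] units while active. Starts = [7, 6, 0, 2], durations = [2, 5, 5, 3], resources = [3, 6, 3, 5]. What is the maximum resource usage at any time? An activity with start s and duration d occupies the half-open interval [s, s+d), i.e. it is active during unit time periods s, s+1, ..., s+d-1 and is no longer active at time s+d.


Each activity i is active on [start_i, start_i + duration_i).
Compute total resource usage per time slot:
  t=0: active resources = [3], total = 3
  t=1: active resources = [3], total = 3
  t=2: active resources = [3, 5], total = 8
  t=3: active resources = [3, 5], total = 8
  t=4: active resources = [3, 5], total = 8
  t=5: active resources = [], total = 0
  t=6: active resources = [6], total = 6
  t=7: active resources = [3, 6], total = 9
  t=8: active resources = [3, 6], total = 9
  t=9: active resources = [6], total = 6
  t=10: active resources = [6], total = 6
Peak resource demand = 9

9


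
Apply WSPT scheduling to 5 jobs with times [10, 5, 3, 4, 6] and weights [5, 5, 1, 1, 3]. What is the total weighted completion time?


Compute p/w ratios and sort ascending (WSPT): [(5, 5), (10, 5), (6, 3), (3, 1), (4, 1)]
Compute weighted completion times:
  Job (p=5,w=5): C=5, w*C=5*5=25
  Job (p=10,w=5): C=15, w*C=5*15=75
  Job (p=6,w=3): C=21, w*C=3*21=63
  Job (p=3,w=1): C=24, w*C=1*24=24
  Job (p=4,w=1): C=28, w*C=1*28=28
Total weighted completion time = 215

215


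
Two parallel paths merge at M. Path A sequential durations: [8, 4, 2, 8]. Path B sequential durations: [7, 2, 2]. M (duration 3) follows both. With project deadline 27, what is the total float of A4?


Forward pass: ES(A4) = sum of predecessors on chain A = 14
EF = ES + duration = 14 + 8 = 22
Backward pass: LF(M) = deadline = 27; LS(M) = 27 - 3 = 24
LF(A4) = LS(M) - sum(successors on chain A) = 24 - 0 = 24
LS = LF - duration = 24 - 8 = 16
Total float = LS - ES = 16 - 14 = 2

2


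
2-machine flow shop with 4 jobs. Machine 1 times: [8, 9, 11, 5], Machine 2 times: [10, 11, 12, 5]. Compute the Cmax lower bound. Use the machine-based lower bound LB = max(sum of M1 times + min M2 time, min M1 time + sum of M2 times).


LB1 = sum(M1 times) + min(M2 times) = 33 + 5 = 38
LB2 = min(M1 times) + sum(M2 times) = 5 + 38 = 43
Lower bound = max(LB1, LB2) = max(38, 43) = 43

43


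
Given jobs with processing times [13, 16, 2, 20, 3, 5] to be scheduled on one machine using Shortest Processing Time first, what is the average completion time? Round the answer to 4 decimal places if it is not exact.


Sort jobs by processing time (SPT order): [2, 3, 5, 13, 16, 20]
Compute completion times sequentially:
  Job 1: processing = 2, completes at 2
  Job 2: processing = 3, completes at 5
  Job 3: processing = 5, completes at 10
  Job 4: processing = 13, completes at 23
  Job 5: processing = 16, completes at 39
  Job 6: processing = 20, completes at 59
Sum of completion times = 138
Average completion time = 138/6 = 23.0

23.0


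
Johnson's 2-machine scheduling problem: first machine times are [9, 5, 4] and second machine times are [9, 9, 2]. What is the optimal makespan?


Apply Johnson's rule:
  Group 1 (a <= b): [(2, 5, 9), (1, 9, 9)]
  Group 2 (a > b): [(3, 4, 2)]
Optimal job order: [2, 1, 3]
Schedule:
  Job 2: M1 done at 5, M2 done at 14
  Job 1: M1 done at 14, M2 done at 23
  Job 3: M1 done at 18, M2 done at 25
Makespan = 25

25


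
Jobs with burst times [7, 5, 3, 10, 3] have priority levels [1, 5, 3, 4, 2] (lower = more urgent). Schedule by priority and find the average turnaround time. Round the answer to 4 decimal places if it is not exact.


Sort by priority (ascending = highest first):
Order: [(1, 7), (2, 3), (3, 3), (4, 10), (5, 5)]
Completion times:
  Priority 1, burst=7, C=7
  Priority 2, burst=3, C=10
  Priority 3, burst=3, C=13
  Priority 4, burst=10, C=23
  Priority 5, burst=5, C=28
Average turnaround = 81/5 = 16.2

16.2


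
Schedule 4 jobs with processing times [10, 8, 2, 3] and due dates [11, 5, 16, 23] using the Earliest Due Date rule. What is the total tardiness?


Sort by due date (EDD order): [(8, 5), (10, 11), (2, 16), (3, 23)]
Compute completion times and tardiness:
  Job 1: p=8, d=5, C=8, tardiness=max(0,8-5)=3
  Job 2: p=10, d=11, C=18, tardiness=max(0,18-11)=7
  Job 3: p=2, d=16, C=20, tardiness=max(0,20-16)=4
  Job 4: p=3, d=23, C=23, tardiness=max(0,23-23)=0
Total tardiness = 14

14


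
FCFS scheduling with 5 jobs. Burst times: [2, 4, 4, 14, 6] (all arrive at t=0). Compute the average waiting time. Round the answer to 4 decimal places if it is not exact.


FCFS order (as given): [2, 4, 4, 14, 6]
Waiting times:
  Job 1: wait = 0
  Job 2: wait = 2
  Job 3: wait = 6
  Job 4: wait = 10
  Job 5: wait = 24
Sum of waiting times = 42
Average waiting time = 42/5 = 8.4

8.4


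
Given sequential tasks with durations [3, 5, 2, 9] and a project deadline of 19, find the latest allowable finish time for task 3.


LF(activity 3) = deadline - sum of successor durations
Successors: activities 4 through 4 with durations [9]
Sum of successor durations = 9
LF = 19 - 9 = 10

10


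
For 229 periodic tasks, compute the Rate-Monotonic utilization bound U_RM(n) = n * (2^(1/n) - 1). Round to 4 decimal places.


Compute 2^(1/229) = 1.0030314291
Subtract 1: 1.0030314291 - 1 = 0.0030314291
Multiply by n: 229 * 0.0030314291 = 0.6941972639
Round to 4 dp: 0.6942

0.6942


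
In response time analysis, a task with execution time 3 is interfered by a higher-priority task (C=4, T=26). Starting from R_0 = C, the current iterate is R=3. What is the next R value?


R_next = C + ceil(R_prev / T_hp) * C_hp
ceil(3 / 26) = ceil(0.1154) = 1
Interference = 1 * 4 = 4
R_next = 3 + 4 = 7

7


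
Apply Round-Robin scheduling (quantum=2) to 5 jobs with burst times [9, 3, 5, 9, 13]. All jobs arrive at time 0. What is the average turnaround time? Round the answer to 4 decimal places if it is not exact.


Time quantum = 2
Execution trace:
  J1 runs 2 units, time = 2
  J2 runs 2 units, time = 4
  J3 runs 2 units, time = 6
  J4 runs 2 units, time = 8
  J5 runs 2 units, time = 10
  J1 runs 2 units, time = 12
  J2 runs 1 units, time = 13
  J3 runs 2 units, time = 15
  J4 runs 2 units, time = 17
  J5 runs 2 units, time = 19
  J1 runs 2 units, time = 21
  J3 runs 1 units, time = 22
  J4 runs 2 units, time = 24
  J5 runs 2 units, time = 26
  J1 runs 2 units, time = 28
  J4 runs 2 units, time = 30
  J5 runs 2 units, time = 32
  J1 runs 1 units, time = 33
  J4 runs 1 units, time = 34
  J5 runs 2 units, time = 36
  J5 runs 2 units, time = 38
  J5 runs 1 units, time = 39
Finish times: [33, 13, 22, 34, 39]
Average turnaround = 141/5 = 28.2

28.2


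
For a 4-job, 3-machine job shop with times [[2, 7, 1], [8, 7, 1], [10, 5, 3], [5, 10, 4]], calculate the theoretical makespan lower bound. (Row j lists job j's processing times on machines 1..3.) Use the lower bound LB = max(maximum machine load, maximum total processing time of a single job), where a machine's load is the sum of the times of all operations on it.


Machine loads:
  Machine 1: 2 + 8 + 10 + 5 = 25
  Machine 2: 7 + 7 + 5 + 10 = 29
  Machine 3: 1 + 1 + 3 + 4 = 9
Max machine load = 29
Job totals:
  Job 1: 10
  Job 2: 16
  Job 3: 18
  Job 4: 19
Max job total = 19
Lower bound = max(29, 19) = 29

29


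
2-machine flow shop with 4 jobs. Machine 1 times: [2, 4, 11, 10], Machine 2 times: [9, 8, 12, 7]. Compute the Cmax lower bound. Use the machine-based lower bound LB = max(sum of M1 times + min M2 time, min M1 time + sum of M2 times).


LB1 = sum(M1 times) + min(M2 times) = 27 + 7 = 34
LB2 = min(M1 times) + sum(M2 times) = 2 + 36 = 38
Lower bound = max(LB1, LB2) = max(34, 38) = 38

38


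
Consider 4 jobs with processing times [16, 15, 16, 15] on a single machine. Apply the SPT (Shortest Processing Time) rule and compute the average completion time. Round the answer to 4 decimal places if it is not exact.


Sort jobs by processing time (SPT order): [15, 15, 16, 16]
Compute completion times sequentially:
  Job 1: processing = 15, completes at 15
  Job 2: processing = 15, completes at 30
  Job 3: processing = 16, completes at 46
  Job 4: processing = 16, completes at 62
Sum of completion times = 153
Average completion time = 153/4 = 38.25

38.25


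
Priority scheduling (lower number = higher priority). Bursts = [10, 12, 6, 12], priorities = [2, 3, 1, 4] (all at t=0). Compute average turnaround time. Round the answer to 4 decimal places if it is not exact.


Sort by priority (ascending = highest first):
Order: [(1, 6), (2, 10), (3, 12), (4, 12)]
Completion times:
  Priority 1, burst=6, C=6
  Priority 2, burst=10, C=16
  Priority 3, burst=12, C=28
  Priority 4, burst=12, C=40
Average turnaround = 90/4 = 22.5

22.5


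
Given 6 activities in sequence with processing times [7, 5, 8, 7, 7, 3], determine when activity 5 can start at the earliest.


Activity 5 starts after activities 1 through 4 complete.
Predecessor durations: [7, 5, 8, 7]
ES = 7 + 5 + 8 + 7 = 27

27


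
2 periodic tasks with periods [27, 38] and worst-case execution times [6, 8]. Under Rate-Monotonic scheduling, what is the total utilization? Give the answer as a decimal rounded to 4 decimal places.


Compute individual utilizations (exact fractions):
  Task 1: C/T = 6/27 = 2/9 (approx. 0.2222)
  Task 2: C/T = 8/38 = 4/19 (approx. 0.2105)
Total utilization U = 2/9 + 4/19 = 74/171
Rounded to 4 decimal places: U = 0.4327
RM (Liu & Layland) bound for 2 tasks = 0.828427; compare with U = 74/171 (approx. 0.432749)
U <= bound, so schedulable by RM sufficient condition.

0.4327


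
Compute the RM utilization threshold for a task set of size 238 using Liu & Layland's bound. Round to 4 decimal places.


Compute 2^(1/238) = 1.0029166282
Subtract 1: 1.0029166282 - 1 = 0.0029166282
Multiply by n: 238 * 0.0029166282 = 0.6941575116
Round to 4 dp: 0.6942

0.6942


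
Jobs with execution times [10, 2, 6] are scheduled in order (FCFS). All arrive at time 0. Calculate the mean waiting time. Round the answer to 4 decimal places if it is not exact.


FCFS order (as given): [10, 2, 6]
Waiting times:
  Job 1: wait = 0
  Job 2: wait = 10
  Job 3: wait = 12
Sum of waiting times = 22
Average waiting time = 22/3 = 7.3333

7.3333


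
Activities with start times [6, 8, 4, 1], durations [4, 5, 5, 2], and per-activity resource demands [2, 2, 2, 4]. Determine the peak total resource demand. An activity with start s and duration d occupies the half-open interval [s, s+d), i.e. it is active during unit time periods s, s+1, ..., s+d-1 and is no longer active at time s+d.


Each activity i is active on [start_i, start_i + duration_i).
Compute total resource usage per time slot:
  t=0: active resources = [], total = 0
  t=1: active resources = [4], total = 4
  t=2: active resources = [4], total = 4
  t=3: active resources = [], total = 0
  t=4: active resources = [2], total = 2
  t=5: active resources = [2], total = 2
  t=6: active resources = [2, 2], total = 4
  t=7: active resources = [2, 2], total = 4
  t=8: active resources = [2, 2, 2], total = 6
  t=9: active resources = [2, 2], total = 4
  t=10: active resources = [2], total = 2
  t=11: active resources = [2], total = 2
  t=12: active resources = [2], total = 2
Peak resource demand = 6

6


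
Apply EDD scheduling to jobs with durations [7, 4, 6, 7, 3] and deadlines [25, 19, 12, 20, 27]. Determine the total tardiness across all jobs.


Sort by due date (EDD order): [(6, 12), (4, 19), (7, 20), (7, 25), (3, 27)]
Compute completion times and tardiness:
  Job 1: p=6, d=12, C=6, tardiness=max(0,6-12)=0
  Job 2: p=4, d=19, C=10, tardiness=max(0,10-19)=0
  Job 3: p=7, d=20, C=17, tardiness=max(0,17-20)=0
  Job 4: p=7, d=25, C=24, tardiness=max(0,24-25)=0
  Job 5: p=3, d=27, C=27, tardiness=max(0,27-27)=0
Total tardiness = 0

0


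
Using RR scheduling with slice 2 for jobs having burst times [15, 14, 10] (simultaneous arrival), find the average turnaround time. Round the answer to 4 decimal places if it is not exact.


Time quantum = 2
Execution trace:
  J1 runs 2 units, time = 2
  J2 runs 2 units, time = 4
  J3 runs 2 units, time = 6
  J1 runs 2 units, time = 8
  J2 runs 2 units, time = 10
  J3 runs 2 units, time = 12
  J1 runs 2 units, time = 14
  J2 runs 2 units, time = 16
  J3 runs 2 units, time = 18
  J1 runs 2 units, time = 20
  J2 runs 2 units, time = 22
  J3 runs 2 units, time = 24
  J1 runs 2 units, time = 26
  J2 runs 2 units, time = 28
  J3 runs 2 units, time = 30
  J1 runs 2 units, time = 32
  J2 runs 2 units, time = 34
  J1 runs 2 units, time = 36
  J2 runs 2 units, time = 38
  J1 runs 1 units, time = 39
Finish times: [39, 38, 30]
Average turnaround = 107/3 = 35.6667

35.6667


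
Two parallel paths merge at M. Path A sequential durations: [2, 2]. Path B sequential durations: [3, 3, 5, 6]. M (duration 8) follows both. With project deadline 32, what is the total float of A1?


Forward pass: ES(A1) = sum of predecessors on chain A = 0
EF = ES + duration = 0 + 2 = 2
Backward pass: LF(M) = deadline = 32; LS(M) = 32 - 8 = 24
LF(A1) = LS(M) - sum(successors on chain A) = 24 - 2 = 22
LS = LF - duration = 22 - 2 = 20
Total float = LS - ES = 20 - 0 = 20

20


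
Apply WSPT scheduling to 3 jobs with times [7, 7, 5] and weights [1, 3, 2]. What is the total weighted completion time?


Compute p/w ratios and sort ascending (WSPT): [(7, 3), (5, 2), (7, 1)]
Compute weighted completion times:
  Job (p=7,w=3): C=7, w*C=3*7=21
  Job (p=5,w=2): C=12, w*C=2*12=24
  Job (p=7,w=1): C=19, w*C=1*19=19
Total weighted completion time = 64

64


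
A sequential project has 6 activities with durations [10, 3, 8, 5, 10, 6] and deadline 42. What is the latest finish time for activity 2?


LF(activity 2) = deadline - sum of successor durations
Successors: activities 3 through 6 with durations [8, 5, 10, 6]
Sum of successor durations = 29
LF = 42 - 29 = 13

13


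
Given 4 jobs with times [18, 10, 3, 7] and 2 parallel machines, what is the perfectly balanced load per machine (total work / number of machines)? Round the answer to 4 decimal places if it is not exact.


Total processing time = 18 + 10 + 3 + 7 = 38
Number of machines = 2
Ideal balanced load = 38 / 2 = 19.0

19.0


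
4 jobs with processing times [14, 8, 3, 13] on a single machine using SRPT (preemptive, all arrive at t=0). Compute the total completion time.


Since all jobs arrive at t=0, SRPT equals SPT ordering.
SPT order: [3, 8, 13, 14]
Completion times:
  Job 1: p=3, C=3
  Job 2: p=8, C=11
  Job 3: p=13, C=24
  Job 4: p=14, C=38
Total completion time = 3 + 11 + 24 + 38 = 76

76


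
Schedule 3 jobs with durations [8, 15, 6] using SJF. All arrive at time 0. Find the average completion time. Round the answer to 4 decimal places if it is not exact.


SJF order (ascending): [6, 8, 15]
Completion times:
  Job 1: burst=6, C=6
  Job 2: burst=8, C=14
  Job 3: burst=15, C=29
Average completion = 49/3 = 16.3333

16.3333


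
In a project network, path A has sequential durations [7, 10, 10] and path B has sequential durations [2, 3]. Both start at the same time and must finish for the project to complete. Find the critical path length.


Path A total = 7 + 10 + 10 = 27
Path B total = 2 + 3 = 5
Critical path = longest path = max(27, 5) = 27

27


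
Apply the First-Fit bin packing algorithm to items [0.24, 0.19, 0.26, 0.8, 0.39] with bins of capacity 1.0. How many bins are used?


Place items sequentially using First-Fit:
  Item 0.24 -> new Bin 1
  Item 0.19 -> Bin 1 (now 0.43)
  Item 0.26 -> Bin 1 (now 0.69)
  Item 0.8 -> new Bin 2
  Item 0.39 -> new Bin 3
Total bins used = 3

3


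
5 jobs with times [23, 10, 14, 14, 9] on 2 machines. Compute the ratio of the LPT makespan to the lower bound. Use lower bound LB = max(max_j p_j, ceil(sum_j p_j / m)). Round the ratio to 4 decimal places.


LPT order: [23, 14, 14, 10, 9]
Machine loads after assignment: [33, 37]
LPT makespan = 37
Lower bound = max(max_job, ceil(total/2)) = max(23, 35) = 35
Ratio = 37 / 35 = 1.0571

1.0571


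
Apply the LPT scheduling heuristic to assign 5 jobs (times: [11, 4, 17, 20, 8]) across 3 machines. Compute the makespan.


Sort jobs in decreasing order (LPT): [20, 17, 11, 8, 4]
Assign each job to the least loaded machine:
  Machine 1: jobs [20], load = 20
  Machine 2: jobs [17, 4], load = 21
  Machine 3: jobs [11, 8], load = 19
Makespan = max load = 21

21


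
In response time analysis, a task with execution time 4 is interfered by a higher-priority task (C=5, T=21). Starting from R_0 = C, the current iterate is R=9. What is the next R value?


R_next = C + ceil(R_prev / T_hp) * C_hp
ceil(9 / 21) = ceil(0.4286) = 1
Interference = 1 * 5 = 5
R_next = 4 + 5 = 9
R_next = R_prev, so the iteration has converged (response time = 9).

9


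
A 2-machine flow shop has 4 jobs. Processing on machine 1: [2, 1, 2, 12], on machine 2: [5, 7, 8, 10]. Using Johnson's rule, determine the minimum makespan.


Apply Johnson's rule:
  Group 1 (a <= b): [(2, 1, 7), (1, 2, 5), (3, 2, 8)]
  Group 2 (a > b): [(4, 12, 10)]
Optimal job order: [2, 1, 3, 4]
Schedule:
  Job 2: M1 done at 1, M2 done at 8
  Job 1: M1 done at 3, M2 done at 13
  Job 3: M1 done at 5, M2 done at 21
  Job 4: M1 done at 17, M2 done at 31
Makespan = 31

31


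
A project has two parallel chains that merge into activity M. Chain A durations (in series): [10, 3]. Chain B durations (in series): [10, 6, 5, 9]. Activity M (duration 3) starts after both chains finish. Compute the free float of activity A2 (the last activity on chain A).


ES(A2) = sum of predecessors on chain A = 10
EF(A2) = ES + duration = 10 + 3 = 13
Successor of A2 is M. ES(M) = max(sum(A), sum(B)) = max(13, 30) = 30
Free float = ES(successor) - EF(current) = 30 - 13 = 17

17


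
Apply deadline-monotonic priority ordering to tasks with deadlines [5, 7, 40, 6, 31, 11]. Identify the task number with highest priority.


Sort tasks by relative deadline (ascending):
  Task 1: deadline = 5
  Task 4: deadline = 6
  Task 2: deadline = 7
  Task 6: deadline = 11
  Task 5: deadline = 31
  Task 3: deadline = 40
Priority order (highest first): [1, 4, 2, 6, 5, 3]
Highest priority task = 1

1


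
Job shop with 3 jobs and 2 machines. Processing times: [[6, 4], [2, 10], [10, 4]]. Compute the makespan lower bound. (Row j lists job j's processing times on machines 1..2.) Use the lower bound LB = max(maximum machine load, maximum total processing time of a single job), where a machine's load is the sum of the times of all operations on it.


Machine loads:
  Machine 1: 6 + 2 + 10 = 18
  Machine 2: 4 + 10 + 4 = 18
Max machine load = 18
Job totals:
  Job 1: 10
  Job 2: 12
  Job 3: 14
Max job total = 14
Lower bound = max(18, 14) = 18

18


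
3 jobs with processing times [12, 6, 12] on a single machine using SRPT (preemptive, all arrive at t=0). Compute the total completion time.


Since all jobs arrive at t=0, SRPT equals SPT ordering.
SPT order: [6, 12, 12]
Completion times:
  Job 1: p=6, C=6
  Job 2: p=12, C=18
  Job 3: p=12, C=30
Total completion time = 6 + 18 + 30 = 54

54


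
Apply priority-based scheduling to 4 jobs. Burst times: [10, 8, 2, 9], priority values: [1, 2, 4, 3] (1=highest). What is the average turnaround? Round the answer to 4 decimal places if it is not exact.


Sort by priority (ascending = highest first):
Order: [(1, 10), (2, 8), (3, 9), (4, 2)]
Completion times:
  Priority 1, burst=10, C=10
  Priority 2, burst=8, C=18
  Priority 3, burst=9, C=27
  Priority 4, burst=2, C=29
Average turnaround = 84/4 = 21.0

21.0


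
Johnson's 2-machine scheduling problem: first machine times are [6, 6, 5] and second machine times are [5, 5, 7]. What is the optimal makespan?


Apply Johnson's rule:
  Group 1 (a <= b): [(3, 5, 7)]
  Group 2 (a > b): [(1, 6, 5), (2, 6, 5)]
Optimal job order: [3, 1, 2]
Schedule:
  Job 3: M1 done at 5, M2 done at 12
  Job 1: M1 done at 11, M2 done at 17
  Job 2: M1 done at 17, M2 done at 22
Makespan = 22

22


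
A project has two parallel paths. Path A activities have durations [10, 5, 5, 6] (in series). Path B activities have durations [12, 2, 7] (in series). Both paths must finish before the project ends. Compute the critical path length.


Path A total = 10 + 5 + 5 + 6 = 26
Path B total = 12 + 2 + 7 = 21
Critical path = longest path = max(26, 21) = 26

26


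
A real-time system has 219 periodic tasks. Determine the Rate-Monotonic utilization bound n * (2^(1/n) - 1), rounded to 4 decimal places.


Compute 2^(1/219) = 1.0031700697
Subtract 1: 1.0031700697 - 1 = 0.0031700697
Multiply by n: 219 * 0.0031700697 = 0.6942452643
Round to 4 dp: 0.6942

0.6942
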